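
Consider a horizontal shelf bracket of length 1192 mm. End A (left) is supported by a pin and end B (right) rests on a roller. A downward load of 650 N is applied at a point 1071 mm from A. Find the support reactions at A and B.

Taking moments about A: B_y·1192 − 650·1071 = 0 → B_y = 696150/1192 = 584.018 ≈ 584.0 N.
ΣF_y = 0: A_y + 584.018 − 650 = 0 → A_y = 65.98 N.
ΣF_x = 0: no horizontal applied forces, so A_x = 0.

A_x = 0, A_y = 65.98 N, B_y = 584.0 N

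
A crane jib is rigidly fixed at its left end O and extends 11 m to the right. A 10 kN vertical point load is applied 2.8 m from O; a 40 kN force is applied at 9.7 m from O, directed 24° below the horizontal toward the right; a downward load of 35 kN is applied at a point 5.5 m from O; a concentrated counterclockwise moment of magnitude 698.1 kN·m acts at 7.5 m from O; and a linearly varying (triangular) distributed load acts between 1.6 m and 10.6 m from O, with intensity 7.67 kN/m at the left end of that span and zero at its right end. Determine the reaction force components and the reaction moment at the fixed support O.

O_x = -36.54 kN, O_y = 95.78 kN, M_O = -161.0 kN·m

Resultant of the triangular load: ½ × 7.67 × 9 = 34.515 kN, acting at 4.6 m from O (one-third of the span from the peak).
ΣF_x = 0: O_x + 40·cos24° = 0 → O_x = -36.54 kN.
ΣF_y = 0: O_y − 10 − 40·sin24° − 35 − ½·7.67·9 = 0 → O_y = 95.78 kN.
ΣM about O: M_O − 10·2.8 − 40·sin24°·9.7 − 35·5.5 + 698.1 − (½·7.67·9)·4.6 = 0 → M_O = -161.0 kN·m.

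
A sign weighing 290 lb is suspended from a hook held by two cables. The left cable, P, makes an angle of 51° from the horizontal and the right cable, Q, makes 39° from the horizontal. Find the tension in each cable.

T_P = 225.4 lb, T_Q = 182.5 lb

ΣF_x = 0: −T_P·cos51° + T_Q·cos39° = 0 → T_Q = 0.809784·T_P.
ΣF_y = 0: T_P·sin51° + T_Q·sin39° = 290.
Substitute: T_P·(0.777146 + 0.809784·0.62932) = 290 → T_P = 225.372 ≈ 225.4 lb.
Then T_Q = 0.809784 × 225.372 = 182.5 lb.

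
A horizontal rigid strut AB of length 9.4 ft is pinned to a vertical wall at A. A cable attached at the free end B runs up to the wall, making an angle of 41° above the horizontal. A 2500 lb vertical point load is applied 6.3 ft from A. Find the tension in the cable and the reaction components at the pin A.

ΣM about A: T·sin41°·9.4 − 2500·6.3 = 0 → T = 15750/(9.4·0.656059) = 2553.93 ≈ 2554 lb.
ΣF_x = 0: A_x − T·cos41° = 0 → A_x = 2553.93 × 0.75471 = 1927 lb.
ΣF_y = 0: A_y + T·sin41° − 2500 = 0 → A_y = 2500 − 2553.93 × 0.656059 = 824.5 lb.

T = 2554 lb, A_x = 1927 lb, A_y = 824.5 lb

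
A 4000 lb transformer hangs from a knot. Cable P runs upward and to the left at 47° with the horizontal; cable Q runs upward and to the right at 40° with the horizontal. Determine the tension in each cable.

T_P = 3068 lb, T_Q = 2732 lb

ΣF_x = 0: −T_P·cos47° + T_Q·cos40° = 0 → T_Q = 0.890286·T_P.
ΣF_y = 0: T_P·sin47° + T_Q·sin40° = 4000.
Substitute: T_P·(0.731354 + 0.890286·0.642788) = 4000 → T_P = 3068.38 ≈ 3068 lb.
Then T_Q = 0.890286 × 3068.38 = 2732 lb.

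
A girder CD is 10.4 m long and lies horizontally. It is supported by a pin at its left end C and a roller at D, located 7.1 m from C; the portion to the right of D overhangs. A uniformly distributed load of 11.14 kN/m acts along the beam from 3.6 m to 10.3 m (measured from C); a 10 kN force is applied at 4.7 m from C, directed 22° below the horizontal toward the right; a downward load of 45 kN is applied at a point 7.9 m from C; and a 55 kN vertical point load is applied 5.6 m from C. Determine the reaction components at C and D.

C_x = -9.272 kN, C_y = 9.392 kN, D_y = 169.0 kN

Resultant of the distributed load: 11.14 × 6.7 = 74.638 kN at 6.95 m from C.
ΣM about C: D_y·7.1 − (11.14·6.7)·6.95 − 10·sin22°·4.7 − 45·7.9 − 55·5.6 = 0 → D_y = 1199.84/7.1 = 168.992 ≈ 169.0 kN.
ΣF_y = 0: C_y + 168.992 − 11.14·6.7 − 10·sin22° − 45 − 55 = 0 → C_y = 9.392 kN.
ΣF_x = 0: C_x + 10·cos22° = 0 → C_x = -9.272 kN.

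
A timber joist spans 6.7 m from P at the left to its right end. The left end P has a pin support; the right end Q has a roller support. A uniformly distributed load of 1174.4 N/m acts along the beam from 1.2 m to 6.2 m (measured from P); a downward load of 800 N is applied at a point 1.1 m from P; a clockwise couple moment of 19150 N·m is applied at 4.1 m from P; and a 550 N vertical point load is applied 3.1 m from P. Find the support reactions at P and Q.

P_x = 0, P_y = 735.2 N, Q_y = 6487 N

Resultant of the distributed load: 1174.4 × 5 = 5872 N at 3.7 m from P.
Moments about P: Q_y·6.7 − (1174.4·5)·3.7 − 800·1.1 − 19150 − 550·3.1 = 0 → Q_y = 43461.4/6.7 = 6486.78 ≈ 6487 N.
ΣF_y = 0: P_y + 6486.78 − 1174.4·5 − 800 − 550 = 0 → P_y = 735.2 N.
ΣF_x = 0: no horizontal applied forces, so P_x = 0.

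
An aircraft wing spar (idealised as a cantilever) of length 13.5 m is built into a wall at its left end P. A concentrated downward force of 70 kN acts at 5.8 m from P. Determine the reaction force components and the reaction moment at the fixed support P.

ΣF_x = 0: P_x = 0.
ΣF_y = 0: P_y − 70 = 0 → P_y = 70.00 kN.
ΣM about P: M_P − 70·5.8 = 0 → M_P = 406.0 kN·m.

P_x = 0, P_y = 70.00 kN, M_P = 406.0 kN·m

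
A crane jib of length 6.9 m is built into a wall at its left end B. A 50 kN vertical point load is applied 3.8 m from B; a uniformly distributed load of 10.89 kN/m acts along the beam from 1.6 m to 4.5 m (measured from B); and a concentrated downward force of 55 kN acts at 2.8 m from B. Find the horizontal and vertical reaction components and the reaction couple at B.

Resultant of the distributed load: 10.89 × 2.9 = 31.581 kN at 3.05 m from B.
ΣF_x = 0: B_x = 0.
ΣF_y = 0: B_y − 50 − 10.89·2.9 − 55 = 0 → B_y = 136.6 kN.
ΣM about B: M_B − 50·3.8 − (10.89·2.9)·3.05 − 55·2.8 = 0 → M_B = 440.3 kN·m.

B_x = 0, B_y = 136.6 kN, M_B = 440.3 kN·m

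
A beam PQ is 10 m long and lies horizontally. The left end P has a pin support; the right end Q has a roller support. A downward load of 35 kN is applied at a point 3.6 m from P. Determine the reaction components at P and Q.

Moments about P: Q_y·10 − 35·3.6 = 0 → Q_y = 126/10 = 12.60 kN.
ΣF_y = 0: P_y + 12.6 − 35 = 0 → P_y = 22.40 kN.
ΣF_x = 0: no horizontal applied forces, so P_x = 0.

P_x = 0, P_y = 22.40 kN, Q_y = 12.60 kN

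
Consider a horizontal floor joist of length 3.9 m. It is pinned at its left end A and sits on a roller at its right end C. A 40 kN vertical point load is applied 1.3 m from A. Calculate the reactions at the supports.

Moments about A: C_y·3.9 − 40·1.3 = 0 → C_y = 52/3.9 = 13.3333 ≈ 13.33 kN.
ΣF_y = 0: A_y + 13.3333 − 40 = 0 → A_y = 26.67 kN.
ΣF_x = 0: no horizontal applied forces, so A_x = 0.

A_x = 0, A_y = 26.67 kN, C_y = 13.33 kN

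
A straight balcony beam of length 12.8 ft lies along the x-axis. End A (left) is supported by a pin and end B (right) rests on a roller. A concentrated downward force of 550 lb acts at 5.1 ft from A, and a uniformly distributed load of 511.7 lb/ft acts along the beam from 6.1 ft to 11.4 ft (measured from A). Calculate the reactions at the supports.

Resultant of the distributed load: 511.7 × 5.3 = 2712.01 lb at 8.75 ft from A.
ΣM about A: B_y·12.8 − 550·5.1 − (511.7·5.3)·8.75 = 0 → B_y = 26535.0875/12.8 = 2073.05 ≈ 2073 lb.
ΣF_y = 0: A_y + 2073.05 − 550 − 511.7·5.3 = 0 → A_y = 1189 lb.
ΣF_x = 0: no horizontal applied forces, so A_x = 0.

A_x = 0, A_y = 1189 lb, B_y = 2073 lb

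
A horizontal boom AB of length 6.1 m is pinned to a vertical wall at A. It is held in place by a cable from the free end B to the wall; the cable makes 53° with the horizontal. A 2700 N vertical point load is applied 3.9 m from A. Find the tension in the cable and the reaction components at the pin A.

ΣM about A: T·sin53°·6.1 − 2700·3.9 = 0 → T = 10530/(6.1·0.798636) = 2161.47 ≈ 2161 N.
ΣF_x = 0: A_x − T·cos53° = 0 → A_x = 2161.47 × 0.601815 = 1301 N.
ΣF_y = 0: A_y + T·sin53° − 2700 = 0 → A_y = 2700 − 2161.47 × 0.798636 = 973.8 N.

T = 2161 N, A_x = 1301 N, A_y = 973.8 N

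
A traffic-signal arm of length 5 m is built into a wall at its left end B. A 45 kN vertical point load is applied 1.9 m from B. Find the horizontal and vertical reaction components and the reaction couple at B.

B_x = 0, B_y = 45.00 kN, M_B = 85.50 kN·m

ΣF_x = 0: B_x = 0.
ΣF_y = 0: B_y − 45 = 0 → B_y = 45.00 kN.
ΣM about B: M_B − 45·1.9 = 0 → M_B = 85.50 kN·m.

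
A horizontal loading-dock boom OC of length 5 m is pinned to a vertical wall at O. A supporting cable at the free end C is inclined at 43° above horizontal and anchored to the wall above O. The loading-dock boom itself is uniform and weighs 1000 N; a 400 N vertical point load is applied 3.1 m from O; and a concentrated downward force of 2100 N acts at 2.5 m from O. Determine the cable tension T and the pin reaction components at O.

T = 2636 N, O_x = 1928 N, O_y = 1702 N

ΣM about O: T·sin43°·5 − 1000·2.5 − 400·3.1 − 2100·2.5 = 0 → T = 8990/(5·0.681998) = 2636.37 ≈ 2636 N.
ΣF_x = 0: O_x − T·cos43° = 0 → O_x = 2636.37 × 0.731354 = 1928 N.
ΣF_y = 0: O_y + T·sin43° − 1000 − 400 − 2100 = 0 → O_y = 3500 − 2636.37 × 0.681998 = 1702 N.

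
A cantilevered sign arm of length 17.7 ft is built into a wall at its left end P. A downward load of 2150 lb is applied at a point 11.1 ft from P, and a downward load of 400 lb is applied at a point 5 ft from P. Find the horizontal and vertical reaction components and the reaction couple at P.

ΣF_x = 0: P_x = 0.
ΣF_y = 0: P_y − 2150 − 400 = 0 → P_y = 2550 lb.
ΣM about P: M_P − 2150·11.1 − 400·5 = 0 → M_P = 25860 lb·ft.

P_x = 0, P_y = 2550 lb, M_P = 25860 lb·ft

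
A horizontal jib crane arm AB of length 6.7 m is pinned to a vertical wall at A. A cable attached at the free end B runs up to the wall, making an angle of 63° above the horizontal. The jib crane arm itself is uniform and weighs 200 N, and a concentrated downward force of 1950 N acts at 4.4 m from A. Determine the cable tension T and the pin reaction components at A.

T = 1549 N, A_x = 703.4 N, A_y = 769.4 N

ΣM about A: T·sin63°·6.7 − 200·3.35 − 1950·4.4 = 0 → T = 9250/(6.7·0.891007) = 1549.48 ≈ 1549 N.
ΣF_x = 0: A_x − T·cos63° = 0 → A_x = 1549.48 × 0.45399 = 703.4 N.
ΣF_y = 0: A_y + T·sin63° − 200 − 1950 = 0 → A_y = 2150 − 1549.48 × 0.891007 = 769.4 N.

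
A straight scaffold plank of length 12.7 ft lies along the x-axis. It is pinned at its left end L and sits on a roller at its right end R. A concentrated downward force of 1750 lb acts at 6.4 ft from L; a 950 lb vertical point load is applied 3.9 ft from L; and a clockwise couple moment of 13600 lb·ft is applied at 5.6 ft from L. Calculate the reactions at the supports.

Taking moments about L: R_y·12.7 − 1750·6.4 − 950·3.9 − 13600 = 0 → R_y = 28505/12.7 = 2244.49 ≈ 2244 lb.
ΣF_y = 0: L_y + 2244.49 − 1750 − 950 = 0 → L_y = 455.5 lb.
ΣF_x = 0: no horizontal applied forces, so L_x = 0.

L_x = 0, L_y = 455.5 lb, R_y = 2244 lb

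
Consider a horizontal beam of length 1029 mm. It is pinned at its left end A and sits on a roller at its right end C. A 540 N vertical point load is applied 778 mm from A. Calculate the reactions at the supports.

A_x = 0, A_y = 131.7 N, C_y = 408.3 N

Moments about A: C_y·1029 − 540·778 = 0 → C_y = 420120/1029 = 408.28 ≈ 408.3 N.
ΣF_y = 0: A_y + 408.28 − 540 = 0 → A_y = 131.7 N.
ΣF_x = 0: no horizontal applied forces, so A_x = 0.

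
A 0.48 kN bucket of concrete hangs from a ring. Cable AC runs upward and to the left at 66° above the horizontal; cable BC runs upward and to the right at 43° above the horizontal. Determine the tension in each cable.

T_AC = 0.3713 kN, T_BC = 0.2065 kN

ΣF_x = 0: −T_AC·cos66° + T_BC·cos43° = 0 → T_BC = 0.556142·T_AC.
ΣF_y = 0: T_AC·sin66° + T_BC·sin43° = 0.48.
Substitute: T_AC·(0.913545 + 0.556142·0.681998) = 0.48 → T_AC = 0.371278 ≈ 0.3713 kN.
Then T_BC = 0.556142 × 0.371278 = 0.2065 kN.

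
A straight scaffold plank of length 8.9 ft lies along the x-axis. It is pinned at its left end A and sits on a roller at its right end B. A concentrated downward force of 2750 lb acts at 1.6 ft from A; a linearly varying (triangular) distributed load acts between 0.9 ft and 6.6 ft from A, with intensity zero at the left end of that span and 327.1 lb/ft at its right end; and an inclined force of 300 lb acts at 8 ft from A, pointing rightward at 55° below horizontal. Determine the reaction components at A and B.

Resultant of the triangular load: ½ × 327.1 × 5.7 = 932.235 lb, acting at 4.7 ft from A (one-third of the span from the peak).
ΣM about A: B_y·8.9 − 2750·1.6 − (½·327.1·5.7)·4.7 − 300·sin55°·8 = 0 → B_y = 10747.5/8.9 = 1207.58 ≈ 1208 lb.
ΣF_y = 0: A_y + 1207.58 − 2750 − ½·327.1·5.7 − 300·sin55° = 0 → A_y = 2720 lb.
ΣF_x = 0: A_x + 300·cos55° = 0 → A_x = -172.1 lb.

A_x = -172.1 lb, A_y = 2720 lb, B_y = 1208 lb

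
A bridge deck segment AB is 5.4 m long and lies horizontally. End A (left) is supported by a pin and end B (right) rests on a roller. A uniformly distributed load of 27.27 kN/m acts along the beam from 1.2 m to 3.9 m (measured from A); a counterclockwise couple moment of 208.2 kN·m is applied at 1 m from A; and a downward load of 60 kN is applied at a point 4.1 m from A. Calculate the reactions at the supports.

A_x = 0, A_y = 91.86 kN, B_y = 41.77 kN

Resultant of the distributed load: 27.27 × 2.7 = 73.629 kN at 2.55 m from A.
Taking moments about A: B_y·5.4 − (27.27·2.7)·2.55 + 208.2 − 60·4.1 = 0 → B_y = 225.55395/5.4 = 41.7692 ≈ 41.77 kN.
ΣF_y = 0: A_y + 41.7692 − 27.27·2.7 − 60 = 0 → A_y = 91.86 kN.
ΣF_x = 0: no horizontal applied forces, so A_x = 0.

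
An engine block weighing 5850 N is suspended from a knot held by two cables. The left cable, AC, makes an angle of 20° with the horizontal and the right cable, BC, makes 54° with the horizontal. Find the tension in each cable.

T_AC = 3577 N, T_BC = 5719 N

ΣF_x = 0: −T_AC·cos20° + T_BC·cos54° = 0 → T_BC = 1.5987·T_AC.
ΣF_y = 0: T_AC·sin20° + T_BC·sin54° = 5850.
Substitute: T_AC·(0.34202 + 1.5987·0.809017) = 5850 → T_AC = 3577.12 ≈ 3577 N.
Then T_BC = 1.5987 × 3577.12 = 5719 N.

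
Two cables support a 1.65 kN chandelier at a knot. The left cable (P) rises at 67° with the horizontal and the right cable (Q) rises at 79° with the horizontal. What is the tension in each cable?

ΣF_x = 0: −T_P·cos67° + T_Q·cos79° = 0 → T_Q = 2.04776·T_P.
ΣF_y = 0: T_P·sin67° + T_Q·sin79° = 1.65.
Substitute: T_P·(0.920505 + 2.04776·0.981627) = 1.65 → T_P = 0.563017 ≈ 0.5630 kN.
Then T_Q = 2.04776 × 0.563017 = 1.153 kN.

T_P = 0.5630 kN, T_Q = 1.153 kN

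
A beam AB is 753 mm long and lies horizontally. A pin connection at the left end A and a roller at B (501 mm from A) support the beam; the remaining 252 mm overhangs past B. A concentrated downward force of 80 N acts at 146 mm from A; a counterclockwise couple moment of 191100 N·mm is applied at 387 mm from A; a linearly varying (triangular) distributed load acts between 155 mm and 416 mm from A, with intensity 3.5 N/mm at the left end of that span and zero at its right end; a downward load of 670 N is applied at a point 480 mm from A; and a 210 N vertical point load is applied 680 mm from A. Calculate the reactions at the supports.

A_x = 0, A_y = 627.3 N, B_y = 789.4 N

Resultant of the triangular load: ½ × 3.5 × 261 = 456.75 N, acting at 242 mm from A (one-third of the span from the peak).
Taking moments about A: B_y·501 − 80·146 + 191100 − (½·3.5·261)·242 − 670·480 − 210·680 = 0 → B_y = 395513.5/501 = 789.448 ≈ 789.4 N.
ΣF_y = 0: A_y + 789.448 − 80 − ½·3.5·261 − 670 − 210 = 0 → A_y = 627.3 N.
ΣF_x = 0: no horizontal applied forces, so A_x = 0.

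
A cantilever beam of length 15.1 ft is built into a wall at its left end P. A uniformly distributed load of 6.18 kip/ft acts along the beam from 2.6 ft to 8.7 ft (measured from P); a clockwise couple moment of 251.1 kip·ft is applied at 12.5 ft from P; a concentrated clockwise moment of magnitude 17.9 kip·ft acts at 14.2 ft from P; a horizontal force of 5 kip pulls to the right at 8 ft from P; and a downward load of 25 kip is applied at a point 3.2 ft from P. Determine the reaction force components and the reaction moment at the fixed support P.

Resultant of the distributed load: 6.18 × 6.1 = 37.698 kip at 5.65 ft from P.
ΣF_x = 0: P_x + 5 = 0 → P_x = -5.000 kip.
ΣF_y = 0: P_y − 6.18·6.1 − 25 = 0 → P_y = 62.70 kip.
ΣM about P: M_P − (6.18·6.1)·5.65 − 251.1 − 17.9 − 25·3.2 = 0 → M_P = 562.0 kip·ft.

P_x = -5.000 kip, P_y = 62.70 kip, M_P = 562.0 kip·ft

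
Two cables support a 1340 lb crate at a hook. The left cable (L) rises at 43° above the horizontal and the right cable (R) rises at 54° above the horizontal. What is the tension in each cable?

T_L = 793.5 lb, T_R = 987.4 lb

ΣF_x = 0: −T_L·cos43° + T_R·cos54° = 0 → T_R = 1.24425·T_L.
ΣF_y = 0: T_L·sin43° + T_R·sin54° = 1340.
Substitute: T_L·(0.681998 + 1.24425·0.809017) = 1340 → T_L = 793.549 ≈ 793.5 lb.
Then T_R = 1.24425 × 793.549 = 987.4 lb.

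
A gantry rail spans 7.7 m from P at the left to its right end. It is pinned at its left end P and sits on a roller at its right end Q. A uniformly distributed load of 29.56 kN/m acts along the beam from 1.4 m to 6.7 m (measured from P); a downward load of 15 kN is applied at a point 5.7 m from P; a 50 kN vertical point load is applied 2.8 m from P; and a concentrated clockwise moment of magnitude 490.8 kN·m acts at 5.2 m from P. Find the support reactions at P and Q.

Resultant of the distributed load: 29.56 × 5.3 = 156.668 kN at 4.05 m from P.
Moments about P: Q_y·7.7 − (29.56·5.3)·4.05 − 15·5.7 − 50·2.8 − 490.8 = 0 → Q_y = 1350.8054/7.7 = 175.429 ≈ 175.4 kN.
ΣF_y = 0: P_y + 175.429 − 29.56·5.3 − 15 − 50 = 0 → P_y = 46.24 kN.
ΣF_x = 0: no horizontal applied forces, so P_x = 0.

P_x = 0, P_y = 46.24 kN, Q_y = 175.4 kN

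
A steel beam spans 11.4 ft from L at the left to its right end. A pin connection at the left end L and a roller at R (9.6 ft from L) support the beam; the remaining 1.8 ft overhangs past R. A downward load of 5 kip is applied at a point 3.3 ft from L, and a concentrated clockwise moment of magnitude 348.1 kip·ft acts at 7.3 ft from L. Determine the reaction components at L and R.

L_x = 0, L_y = -32.98 kip, R_y = 37.98 kip

Moments about L: R_y·9.6 − 5·3.3 − 348.1 = 0 → R_y = 364.6/9.6 = 37.9792 ≈ 37.98 kip.
ΣF_y = 0: L_y + 37.9792 − 5 = 0 → L_y = -32.98 kip.
ΣF_x = 0: no horizontal applied forces, so L_x = 0.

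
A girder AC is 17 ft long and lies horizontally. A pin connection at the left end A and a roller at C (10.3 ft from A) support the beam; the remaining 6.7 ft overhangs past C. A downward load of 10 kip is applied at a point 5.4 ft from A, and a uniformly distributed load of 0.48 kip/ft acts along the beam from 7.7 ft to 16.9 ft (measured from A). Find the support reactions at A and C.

A_x = 0, A_y = 3.900 kip, C_y = 10.52 kip

Resultant of the distributed load: 0.48 × 9.2 = 4.416 kip at 12.3 ft from A.
ΣM about A: C_y·10.3 − 10·5.4 − (0.48·9.2)·12.3 = 0 → C_y = 108.3168/10.3 = 10.5162 ≈ 10.52 kip.
ΣF_y = 0: A_y + 10.5162 − 10 − 0.48·9.2 = 0 → A_y = 3.900 kip.
ΣF_x = 0: no horizontal applied forces, so A_x = 0.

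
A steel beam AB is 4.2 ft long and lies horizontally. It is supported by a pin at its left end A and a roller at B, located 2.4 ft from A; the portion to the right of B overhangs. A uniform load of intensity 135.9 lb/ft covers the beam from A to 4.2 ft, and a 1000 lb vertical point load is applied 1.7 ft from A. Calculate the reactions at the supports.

Resultant of the distributed load: 135.9 × 4.2 = 570.78 lb at 2.1 ft from A.
ΣM about A: B_y·2.4 − (135.9·4.2)·2.1 − 1000·1.7 = 0 → B_y = 2898.638/2.4 = 1207.77 ≈ 1208 lb.
ΣF_y = 0: A_y + 1207.77 − 135.9·4.2 − 1000 = 0 → A_y = 363.0 lb.
ΣF_x = 0: no horizontal applied forces, so A_x = 0.

A_x = 0, A_y = 363.0 lb, B_y = 1208 lb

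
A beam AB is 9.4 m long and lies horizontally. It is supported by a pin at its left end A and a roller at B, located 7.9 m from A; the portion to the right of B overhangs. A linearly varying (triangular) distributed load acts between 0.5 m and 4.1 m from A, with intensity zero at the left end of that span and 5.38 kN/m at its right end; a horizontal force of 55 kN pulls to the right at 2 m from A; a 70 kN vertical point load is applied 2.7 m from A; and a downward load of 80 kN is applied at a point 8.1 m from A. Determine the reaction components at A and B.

Resultant of the triangular load: ½ × 5.38 × 3.6 = 9.684 kN, acting at 2.9 m from A (one-third of the span from the peak).
Moments about A: B_y·7.9 − (½·5.38·3.6)·2.9 − 70·2.7 − 80·8.1 = 0 → B_y = 865.0836/7.9 = 109.504 ≈ 109.5 kN.
ΣF_y = 0: A_y + 109.504 − ½·5.38·3.6 − 70 − 80 = 0 → A_y = 50.18 kN.
ΣF_x = 0: A_x + 55 = 0 → A_x = -55.00 kN.

A_x = -55.00 kN, A_y = 50.18 kN, B_y = 109.5 kN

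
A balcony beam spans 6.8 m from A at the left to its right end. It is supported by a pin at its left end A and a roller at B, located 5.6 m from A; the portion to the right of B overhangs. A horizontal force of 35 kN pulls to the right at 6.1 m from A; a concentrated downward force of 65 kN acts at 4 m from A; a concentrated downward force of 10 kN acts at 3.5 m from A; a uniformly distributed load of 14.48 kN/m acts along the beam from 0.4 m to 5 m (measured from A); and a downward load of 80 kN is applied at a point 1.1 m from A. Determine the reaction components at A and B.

A_x = -35.00 kN, A_y = 121.1 kN, B_y = 100.5 kN

Resultant of the distributed load: 14.48 × 4.6 = 66.608 kN at 2.7 m from A.
ΣM about A: B_y·5.6 − 65·4 − 10·3.5 − (14.48·4.6)·2.7 − 80·1.1 = 0 → B_y = 562.8416/5.6 = 100.507 ≈ 100.5 kN.
ΣF_y = 0: A_y + 100.507 − 65 − 10 − 14.48·4.6 − 80 = 0 → A_y = 121.1 kN.
ΣF_x = 0: A_x + 35 = 0 → A_x = -35.00 kN.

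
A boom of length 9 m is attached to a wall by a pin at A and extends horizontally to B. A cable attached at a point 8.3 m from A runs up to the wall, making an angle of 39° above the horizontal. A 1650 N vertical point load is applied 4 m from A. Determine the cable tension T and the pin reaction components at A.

ΣM about A: T·sin39°·8.3 − 1650·4 = 0 → T = 6600/(8.3·0.62932) = 1263.56 ≈ 1264 N.
ΣF_x = 0: A_x − T·cos39° = 0 → A_x = 1263.56 × 0.777146 = 982.0 N.
ΣF_y = 0: A_y + T·sin39° − 1650 = 0 → A_y = 1650 − 1263.56 × 0.62932 = 854.8 N.

T = 1264 N, A_x = 982.0 N, A_y = 854.8 N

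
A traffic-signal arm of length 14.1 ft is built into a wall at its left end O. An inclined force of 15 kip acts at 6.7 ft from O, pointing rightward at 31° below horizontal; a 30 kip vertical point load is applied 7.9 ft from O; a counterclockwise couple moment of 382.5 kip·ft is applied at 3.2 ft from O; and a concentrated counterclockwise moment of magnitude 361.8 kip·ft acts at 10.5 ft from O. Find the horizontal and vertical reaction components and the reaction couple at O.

O_x = -12.86 kip, O_y = 37.73 kip, M_O = -455.5 kip·ft

ΣF_x = 0: O_x + 15·cos31° = 0 → O_x = -12.86 kip.
ΣF_y = 0: O_y − 15·sin31° − 30 = 0 → O_y = 37.73 kip.
ΣM about O: M_O − 15·sin31°·6.7 − 30·7.9 + 382.5 + 361.8 = 0 → M_O = -455.5 kip·ft.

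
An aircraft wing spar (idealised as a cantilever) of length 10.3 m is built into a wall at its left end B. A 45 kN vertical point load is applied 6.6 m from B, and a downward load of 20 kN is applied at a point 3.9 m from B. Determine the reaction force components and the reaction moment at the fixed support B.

B_x = 0, B_y = 65.00 kN, M_B = 375.0 kN·m

ΣF_x = 0: B_x = 0.
ΣF_y = 0: B_y − 45 − 20 = 0 → B_y = 65.00 kN.
ΣM about B: M_B − 45·6.6 − 20·3.9 = 0 → M_B = 375.0 kN·m.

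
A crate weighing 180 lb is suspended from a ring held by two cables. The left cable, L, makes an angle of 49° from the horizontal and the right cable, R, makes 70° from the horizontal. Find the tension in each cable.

T_L = 70.39 lb, T_R = 135.0 lb

ΣF_x = 0: −T_L·cos49° + T_R·cos70° = 0 → T_R = 1.91819·T_L.
ΣF_y = 0: T_L·sin49° + T_R·sin70° = 180.
Substitute: T_L·(0.75471 + 1.91819·0.939693) = 180 → T_L = 70.3889 ≈ 70.39 lb.
Then T_R = 1.91819 × 70.3889 = 135.0 lb.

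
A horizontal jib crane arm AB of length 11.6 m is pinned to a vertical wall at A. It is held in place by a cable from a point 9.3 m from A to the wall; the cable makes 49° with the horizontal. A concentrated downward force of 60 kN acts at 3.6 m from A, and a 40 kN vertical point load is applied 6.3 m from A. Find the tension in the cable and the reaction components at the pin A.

T = 66.68 kN, A_x = 43.74 kN, A_y = 49.68 kN

ΣM about A: T·sin49°·9.3 − 60·3.6 − 40·6.3 = 0 → T = 468/(9.3·0.75471) = 66.678 ≈ 66.68 kN.
ΣF_x = 0: A_x − T·cos49° = 0 → A_x = 66.678 × 0.656059 = 43.74 kN.
ΣF_y = 0: A_y + T·sin49° − 60 − 40 = 0 → A_y = 100 − 66.678 × 0.75471 = 49.68 kN.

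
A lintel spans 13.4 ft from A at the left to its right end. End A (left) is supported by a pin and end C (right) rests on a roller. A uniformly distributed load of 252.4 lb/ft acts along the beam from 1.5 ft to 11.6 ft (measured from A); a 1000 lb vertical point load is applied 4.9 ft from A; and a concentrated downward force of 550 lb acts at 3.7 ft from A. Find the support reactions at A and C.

A_x = 0, A_y = 2336 lb, C_y = 1764 lb

Resultant of the distributed load: 252.4 × 10.1 = 2549.24 lb at 6.55 ft from A.
ΣM about A: C_y·13.4 − (252.4·10.1)·6.55 − 1000·4.9 − 550·3.7 = 0 → C_y = 23632.522/13.4 = 1763.62 ≈ 1764 lb.
ΣF_y = 0: A_y + 1763.62 − 252.4·10.1 − 1000 − 550 = 0 → A_y = 2336 lb.
ΣF_x = 0: no horizontal applied forces, so A_x = 0.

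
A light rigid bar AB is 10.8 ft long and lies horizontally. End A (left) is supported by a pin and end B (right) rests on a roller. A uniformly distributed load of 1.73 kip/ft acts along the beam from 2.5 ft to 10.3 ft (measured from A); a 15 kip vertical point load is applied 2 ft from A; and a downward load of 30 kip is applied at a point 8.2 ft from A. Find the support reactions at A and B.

Resultant of the distributed load: 1.73 × 7.8 = 13.494 kip at 6.4 ft from A.
Taking moments about A: B_y·10.8 − (1.73·7.8)·6.4 − 15·2 − 30·8.2 = 0 → B_y = 362.3616/10.8 = 33.552 ≈ 33.55 kip.
ΣF_y = 0: A_y + 33.552 − 1.73·7.8 − 15 − 30 = 0 → A_y = 24.94 kip.
ΣF_x = 0: no horizontal applied forces, so A_x = 0.

A_x = 0, A_y = 24.94 kip, B_y = 33.55 kip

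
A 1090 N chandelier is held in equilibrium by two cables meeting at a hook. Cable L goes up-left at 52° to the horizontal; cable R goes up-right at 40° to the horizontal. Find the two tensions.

T_L = 835.5 N, T_R = 671.5 N

ΣF_x = 0: −T_L·cos52° + T_R·cos40° = 0 → T_R = 0.803689·T_L.
ΣF_y = 0: T_L·sin52° + T_R·sin40° = 1090.
Substitute: T_L·(0.788011 + 0.803689·0.642788) = 1090 → T_L = 835.497 ≈ 835.5 N.
Then T_R = 0.803689 × 835.497 = 671.5 N.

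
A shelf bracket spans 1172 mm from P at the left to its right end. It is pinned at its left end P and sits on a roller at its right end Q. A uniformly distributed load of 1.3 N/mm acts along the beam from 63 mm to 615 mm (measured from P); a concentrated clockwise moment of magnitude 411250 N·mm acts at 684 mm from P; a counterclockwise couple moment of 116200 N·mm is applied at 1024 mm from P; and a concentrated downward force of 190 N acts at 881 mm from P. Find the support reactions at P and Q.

Resultant of the distributed load: 1.3 × 552 = 717.6 N at 339 mm from P.
Moments about P: Q_y·1172 − (1.3·552)·339 − 411250 + 116200 − 190·881 = 0 → Q_y = 705706.4/1172 = 602.139 ≈ 602.1 N.
ΣF_y = 0: P_y + 602.139 − 1.3·552 − 190 = 0 → P_y = 305.5 N.
ΣF_x = 0: no horizontal applied forces, so P_x = 0.

P_x = 0, P_y = 305.5 N, Q_y = 602.1 N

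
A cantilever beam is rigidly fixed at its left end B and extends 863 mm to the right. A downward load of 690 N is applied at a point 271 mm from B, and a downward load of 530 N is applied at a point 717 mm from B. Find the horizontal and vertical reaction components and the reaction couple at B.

B_x = 0, B_y = 1220 N, M_B = 567000 N·mm

ΣF_x = 0: B_x = 0.
ΣF_y = 0: B_y − 690 − 530 = 0 → B_y = 1220 N.
ΣM about B: M_B − 690·271 − 530·717 = 0 → M_B = 567000 N·mm.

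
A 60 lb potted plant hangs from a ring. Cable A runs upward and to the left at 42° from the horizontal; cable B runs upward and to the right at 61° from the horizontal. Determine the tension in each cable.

ΣF_x = 0: −T_A·cos42° + T_B·cos61° = 0 → T_B = 1.53286·T_A.
ΣF_y = 0: T_A·sin42° + T_B·sin61° = 60.
Substitute: T_A·(0.669131 + 1.53286·0.87462) = 60 → T_A = 29.8537 ≈ 29.85 lb.
Then T_B = 1.53286 × 29.8537 = 45.76 lb.

T_A = 29.85 lb, T_B = 45.76 lb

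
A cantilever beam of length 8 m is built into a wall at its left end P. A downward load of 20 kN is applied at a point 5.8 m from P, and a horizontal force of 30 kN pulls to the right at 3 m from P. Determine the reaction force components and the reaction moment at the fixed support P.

P_x = -30.00 kN, P_y = 20.00 kN, M_P = 116.0 kN·m

ΣF_x = 0: P_x + 30 = 0 → P_x = -30.00 kN.
ΣF_y = 0: P_y − 20 = 0 → P_y = 20.00 kN.
ΣM about P: M_P − 20·5.8 = 0 → M_P = 116.0 kN·m.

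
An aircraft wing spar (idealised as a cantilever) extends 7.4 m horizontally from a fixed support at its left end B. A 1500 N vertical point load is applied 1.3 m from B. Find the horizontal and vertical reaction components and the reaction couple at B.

ΣF_x = 0: B_x = 0.
ΣF_y = 0: B_y − 1500 = 0 → B_y = 1500 N.
ΣM about B: M_B − 1500·1.3 = 0 → M_B = 1950 N·m.

B_x = 0, B_y = 1500 N, M_B = 1950 N·m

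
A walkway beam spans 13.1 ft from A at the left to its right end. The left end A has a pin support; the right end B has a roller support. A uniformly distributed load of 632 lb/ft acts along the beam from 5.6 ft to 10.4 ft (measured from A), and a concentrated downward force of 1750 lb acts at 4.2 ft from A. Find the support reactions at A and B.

A_x = 0, A_y = 2370 lb, B_y = 2414 lb

Resultant of the distributed load: 632 × 4.8 = 3033.6 lb at 8 ft from A.
Moments about A: B_y·13.1 − (632·4.8)·8 − 1750·4.2 = 0 → B_y = 31618.8/13.1 = 2413.65 ≈ 2414 lb.
ΣF_y = 0: A_y + 2413.65 − 632·4.8 − 1750 = 0 → A_y = 2370 lb.
ΣF_x = 0: no horizontal applied forces, so A_x = 0.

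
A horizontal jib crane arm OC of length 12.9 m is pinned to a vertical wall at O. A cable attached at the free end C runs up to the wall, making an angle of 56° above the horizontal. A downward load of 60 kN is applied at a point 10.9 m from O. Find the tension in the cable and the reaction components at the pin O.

T = 61.15 kN, O_x = 34.20 kN, O_y = 9.302 kN

ΣM about O: T·sin56°·12.9 − 60·10.9 = 0 → T = 654/(12.9·0.829038) = 61.1524 ≈ 61.15 kN.
ΣF_x = 0: O_x − T·cos56° = 0 → O_x = 61.1524 × 0.559193 = 34.20 kN.
ΣF_y = 0: O_y + T·sin56° − 60 = 0 → O_y = 60 − 61.1524 × 0.829038 = 9.302 kN.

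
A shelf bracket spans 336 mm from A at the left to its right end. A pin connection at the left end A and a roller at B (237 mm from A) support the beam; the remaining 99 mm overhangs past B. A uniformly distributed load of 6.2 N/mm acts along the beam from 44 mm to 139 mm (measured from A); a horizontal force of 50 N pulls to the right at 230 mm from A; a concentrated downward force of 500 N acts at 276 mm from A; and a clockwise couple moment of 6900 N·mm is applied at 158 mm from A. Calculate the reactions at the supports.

Resultant of the distributed load: 6.2 × 95 = 589 N at 91.5 mm from A.
Moments about A: B_y·237 − (6.2·95)·91.5 − 500·276 − 6900 = 0 → B_y = 198793.5/237 = 838.791 ≈ 838.8 N.
ΣF_y = 0: A_y + 838.791 − 6.2·95 − 500 = 0 → A_y = 250.2 N.
ΣF_x = 0: A_x + 50 = 0 → A_x = -50.00 N.

A_x = -50.00 N, A_y = 250.2 N, B_y = 838.8 N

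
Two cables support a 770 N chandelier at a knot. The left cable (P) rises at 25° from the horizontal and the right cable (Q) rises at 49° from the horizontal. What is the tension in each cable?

ΣF_x = 0: −T_P·cos25° + T_Q·cos49° = 0 → T_Q = 1.38144·T_P.
ΣF_y = 0: T_P·sin25° + T_Q·sin49° = 770.
Substitute: T_P·(0.422618 + 1.38144·0.75471) = 770 → T_P = 525.524 ≈ 525.5 N.
Then T_Q = 1.38144 × 525.524 = 726.0 N.

T_P = 525.5 N, T_Q = 726.0 N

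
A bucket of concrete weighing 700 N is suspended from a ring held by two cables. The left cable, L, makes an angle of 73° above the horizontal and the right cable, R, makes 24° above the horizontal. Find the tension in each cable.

ΣF_x = 0: −T_L·cos73° + T_R·cos24° = 0 → T_R = 0.320041·T_L.
ΣF_y = 0: T_L·sin73° + T_R·sin24° = 700.
Substitute: T_L·(0.956305 + 0.320041·0.406737) = 700 → T_L = 644.284 ≈ 644.3 N.
Then T_R = 0.320041 × 644.284 = 206.2 N.

T_L = 644.3 N, T_R = 206.2 N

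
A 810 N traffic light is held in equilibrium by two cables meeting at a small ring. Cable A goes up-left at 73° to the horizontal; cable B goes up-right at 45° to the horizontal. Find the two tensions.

ΣF_x = 0: −T_A·cos73° + T_B·cos45° = 0 → T_B = 0.413476·T_A.
ΣF_y = 0: T_A·sin73° + T_B·sin45° = 810.
Substitute: T_A·(0.956305 + 0.413476·0.707107) = 810 → T_A = 648.687 ≈ 648.7 N.
Then T_B = 0.413476 × 648.687 = 268.2 N.

T_A = 648.7 N, T_B = 268.2 N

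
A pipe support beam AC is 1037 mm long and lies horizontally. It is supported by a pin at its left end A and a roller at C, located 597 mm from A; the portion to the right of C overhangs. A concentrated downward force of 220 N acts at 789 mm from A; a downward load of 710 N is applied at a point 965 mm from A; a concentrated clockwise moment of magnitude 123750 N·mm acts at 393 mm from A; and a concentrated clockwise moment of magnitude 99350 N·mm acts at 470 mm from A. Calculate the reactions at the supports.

A_x = 0, A_y = -882.1 N, C_y = 1812 N

Moments about A: C_y·597 − 220·789 − 710·965 − 123750 − 99350 = 0 → C_y = 1081830/597 = 1812.11 ≈ 1812 N.
ΣF_y = 0: A_y + 1812.11 − 220 − 710 = 0 → A_y = -882.1 N.
ΣF_x = 0: no horizontal applied forces, so A_x = 0.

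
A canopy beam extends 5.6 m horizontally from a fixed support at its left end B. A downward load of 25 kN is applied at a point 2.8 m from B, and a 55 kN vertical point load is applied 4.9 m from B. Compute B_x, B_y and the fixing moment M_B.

ΣF_x = 0: B_x = 0.
ΣF_y = 0: B_y − 25 − 55 = 0 → B_y = 80.00 kN.
ΣM about B: M_B − 25·2.8 − 55·4.9 = 0 → M_B = 339.5 kN·m.

B_x = 0, B_y = 80.00 kN, M_B = 339.5 kN·m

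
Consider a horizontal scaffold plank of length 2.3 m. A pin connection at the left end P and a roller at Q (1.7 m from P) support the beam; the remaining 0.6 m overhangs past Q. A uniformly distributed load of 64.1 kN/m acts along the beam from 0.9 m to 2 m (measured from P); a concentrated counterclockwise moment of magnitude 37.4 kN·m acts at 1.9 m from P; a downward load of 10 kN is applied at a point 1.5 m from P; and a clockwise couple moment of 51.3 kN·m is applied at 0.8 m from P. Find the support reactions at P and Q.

P_x = 0, P_y = 3.369 kN, Q_y = 77.14 kN

Resultant of the distributed load: 64.1 × 1.1 = 70.51 kN at 1.45 m from P.
ΣM about P: Q_y·1.7 − (64.1·1.1)·1.45 + 37.4 − 10·1.5 − 51.3 = 0 → Q_y = 131.1395/1.7 = 77.1409 ≈ 77.14 kN.
ΣF_y = 0: P_y + 77.1409 − 64.1·1.1 − 10 = 0 → P_y = 3.369 kN.
ΣF_x = 0: no horizontal applied forces, so P_x = 0.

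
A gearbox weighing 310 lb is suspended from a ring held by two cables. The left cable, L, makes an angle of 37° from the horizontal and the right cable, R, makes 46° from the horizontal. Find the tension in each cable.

T_L = 217.0 lb, T_R = 249.4 lb

ΣF_x = 0: −T_L·cos37° + T_R·cos46° = 0 → T_R = 1.14968·T_L.
ΣF_y = 0: T_L·sin37° + T_R·sin46° = 310.
Substitute: T_L·(0.601815 + 1.14968·0.71934) = 310 → T_L = 216.961 ≈ 217.0 lb.
Then T_R = 1.14968 × 216.961 = 249.4 lb.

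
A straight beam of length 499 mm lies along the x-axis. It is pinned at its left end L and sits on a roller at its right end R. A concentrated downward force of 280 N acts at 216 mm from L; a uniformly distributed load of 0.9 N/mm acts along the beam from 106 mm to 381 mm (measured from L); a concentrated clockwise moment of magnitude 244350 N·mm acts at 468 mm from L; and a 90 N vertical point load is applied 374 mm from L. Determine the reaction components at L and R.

Resultant of the distributed load: 0.9 × 275 = 247.5 N at 243.5 mm from L.
Moments about L: R_y·499 − 280·216 − (0.9·275)·243.5 − 244350 − 90·374 = 0 → R_y = 398756.25/499 = 799.111 ≈ 799.1 N.
ΣF_y = 0: L_y + 799.111 − 280 − 0.9·275 − 90 = 0 → L_y = -181.6 N.
ΣF_x = 0: no horizontal applied forces, so L_x = 0.

L_x = 0, L_y = -181.6 N, R_y = 799.1 N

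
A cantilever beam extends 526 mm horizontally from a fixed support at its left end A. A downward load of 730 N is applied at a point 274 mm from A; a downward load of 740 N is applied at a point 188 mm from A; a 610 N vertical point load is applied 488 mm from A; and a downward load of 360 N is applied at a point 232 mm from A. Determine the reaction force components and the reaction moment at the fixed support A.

ΣF_x = 0: A_x = 0.
ΣF_y = 0: A_y − 730 − 740 − 610 − 360 = 0 → A_y = 2440 N.
ΣM about A: M_A − 730·274 − 740·188 − 610·488 − 360·232 = 0 → M_A = 720300 N·mm.

A_x = 0, A_y = 2440 N, M_A = 720300 N·mm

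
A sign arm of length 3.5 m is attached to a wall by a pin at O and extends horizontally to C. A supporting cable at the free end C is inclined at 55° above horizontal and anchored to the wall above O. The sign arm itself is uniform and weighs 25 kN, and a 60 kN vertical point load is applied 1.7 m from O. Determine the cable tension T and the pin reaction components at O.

ΣM about O: T·sin55°·3.5 − 25·1.75 − 60·1.7 = 0 → T = 145.75/(3.5·0.819152) = 50.8365 ≈ 50.84 kN.
ΣF_x = 0: O_x − T·cos55° = 0 → O_x = 50.8365 × 0.573576 = 29.16 kN.
ΣF_y = 0: O_y + T·sin55° − 25 − 60 = 0 → O_y = 85 − 50.8365 × 0.819152 = 43.36 kN.

T = 50.84 kN, O_x = 29.16 kN, O_y = 43.36 kN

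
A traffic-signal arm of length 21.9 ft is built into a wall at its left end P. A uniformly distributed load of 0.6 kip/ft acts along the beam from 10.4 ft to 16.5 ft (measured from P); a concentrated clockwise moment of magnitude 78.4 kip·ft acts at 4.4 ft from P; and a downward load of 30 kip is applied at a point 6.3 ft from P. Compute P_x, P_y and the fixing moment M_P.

Resultant of the distributed load: 0.6 × 6.1 = 3.66 kip at 13.45 ft from P.
ΣF_x = 0: P_x = 0.
ΣF_y = 0: P_y − 0.6·6.1 − 30 = 0 → P_y = 33.66 kip.
ΣM about P: M_P − (0.6·6.1)·13.45 − 78.4 − 30·6.3 = 0 → M_P = 316.6 kip·ft.

P_x = 0, P_y = 33.66 kip, M_P = 316.6 kip·ft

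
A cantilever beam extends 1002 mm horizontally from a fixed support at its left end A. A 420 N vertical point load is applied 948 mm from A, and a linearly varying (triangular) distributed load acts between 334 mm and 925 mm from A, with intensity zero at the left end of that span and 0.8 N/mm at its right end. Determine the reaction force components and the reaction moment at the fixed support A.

A_x = 0, A_y = 656.4 N, M_A = 570300 N·mm

Resultant of the triangular load: ½ × 0.8 × 591 = 236.4 N, acting at 728 mm from A (one-third of the span from the peak).
ΣF_x = 0: A_x = 0.
ΣF_y = 0: A_y − 420 − ½·0.8·591 = 0 → A_y = 656.4 N.
ΣM about A: M_A − 420·948 − (½·0.8·591)·728 = 0 → M_A = 570300 N·mm.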